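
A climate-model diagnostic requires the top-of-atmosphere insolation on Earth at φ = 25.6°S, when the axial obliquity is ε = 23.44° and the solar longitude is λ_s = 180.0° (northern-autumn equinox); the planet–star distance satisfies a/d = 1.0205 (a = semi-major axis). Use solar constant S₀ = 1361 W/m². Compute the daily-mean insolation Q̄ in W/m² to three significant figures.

Solar declination: sin δ = sin ε · sin λ_s = sin 23.44° × sin 180.0° = 0.00000, so δ = +0.000°.
cos H₀ = −tan(-25.6°) tan(+0.000°) = 0.0000, H₀ = 1.5708 rad.
Bracket: H₀ sin φ sin δ + cos φ cos δ sin H₀ = 1.5708×-0.43209×0.00000 + 0.90183×1.00000×1.00000 = -0.000000 + 0.901830 = 0.901830.
Inverse-square distance factor (a/d)² = 1.0205² = 1.041420.
Q̄ = (S₀/π) × 1.041420 × [bracket] = (1361/π) × 1.041420 × 0.901830 = 406.9 W/m².

Q̄ ≈ 407 W/m²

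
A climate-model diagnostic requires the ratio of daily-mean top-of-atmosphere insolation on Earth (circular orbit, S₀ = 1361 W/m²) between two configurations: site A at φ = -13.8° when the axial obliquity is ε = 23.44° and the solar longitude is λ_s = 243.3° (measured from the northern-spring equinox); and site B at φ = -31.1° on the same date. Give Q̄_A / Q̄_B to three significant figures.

— Configuration A (φ=-13.8°):
Solar declination: sin δ = sin ε · sin λ_s = sin 23.44° × sin 243.3° = -0.35537, so δ = -20.816°.
cos H₀ = −tan(-13.8°) tan(-20.816°) = -0.0934, H₀ = 1.6643 rad.
Bracket: H₀ sin φ sin δ + cos φ cos δ sin H₀ = 1.6643×-0.23853×-0.35537 + 0.97113×0.93472×0.99563 = 0.141077 + 0.903768 = 1.044845.
Q̄ = (S₀/π) × [bracket] = (1361/π) × 1.044845 = 452.65 W/m².
— Configuration B (φ=-31.1°):
cos H₀ = −tan(-31.1°) tan(-20.816°) = -0.2293, H₀ = 1.8022 rad.
Bracket: H₀ sin φ sin δ + cos φ cos δ sin H₀ = 1.8022×-0.51653×-0.35537 + 0.85627×0.93472×0.97335 = 0.330811 + 0.779043 = 1.109854.
Q̄ = (S₀/π) × [bracket] = (1361/π) × 1.109854 = 480.81 W/m².
Ratio Q̄_A / Q̄_B = 452.65 / 480.81 = 0.9414.

Q̄_A / Q̄_B ≈ 0.941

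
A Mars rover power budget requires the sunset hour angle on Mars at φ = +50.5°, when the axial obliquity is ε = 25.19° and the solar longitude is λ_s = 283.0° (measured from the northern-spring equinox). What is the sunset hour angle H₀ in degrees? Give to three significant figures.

Solar declination: sin δ = sin ε · sin λ_s = sin 25.19° × sin 283.0° = -0.41471, so δ = -24.501°.
cos H₀ = −tan φ · tan δ = −tan(+50.5°) × tan(-24.501°) = 0.5529, so H₀ = 0.9850 rad = 56.44°.

H₀ = 56.4°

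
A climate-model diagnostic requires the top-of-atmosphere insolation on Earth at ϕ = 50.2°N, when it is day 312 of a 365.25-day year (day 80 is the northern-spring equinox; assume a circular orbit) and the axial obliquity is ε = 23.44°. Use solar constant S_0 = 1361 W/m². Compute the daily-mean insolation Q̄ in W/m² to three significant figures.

Solar longitude: L_s = 360° × (312 − 80)/365.25 = 228.665°.
sin δ = sin 23.44° × sin 228.665° = -0.29869, so δ = -17.379°.
cos h₀ = −tan(+50.2°) tan(-17.379°) = 0.3756, h₀ = 1.1857 rad.
Bracket: h₀ sin ϕ sin δ + cos ϕ cos δ sin h₀ = 1.1857×0.76828×-0.29869 + 0.64011×0.95435×0.92677 = -0.272092 + 0.566154 = 0.294062.
Q̄ = (S_0/π) × [bracket] = (1361/π) × 0.294062 = 127.4 W/m².

Q̄ ≈ 127 W/m²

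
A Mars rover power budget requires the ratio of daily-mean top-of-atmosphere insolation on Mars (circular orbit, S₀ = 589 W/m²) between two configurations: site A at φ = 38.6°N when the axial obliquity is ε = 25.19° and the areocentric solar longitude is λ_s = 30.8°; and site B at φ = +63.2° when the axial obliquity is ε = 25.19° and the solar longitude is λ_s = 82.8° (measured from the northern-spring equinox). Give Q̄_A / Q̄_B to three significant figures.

— Configuration A (φ=+38.6°):
sin δ = sin 25.19° × sin 30.8° = 0.21794, so δ = +12.588°.
cos H₀ = −tan(+38.6°) tan(+12.588°) = -0.1783, H₀ = 1.7500 rad.
Bracket: H₀ sin φ sin δ + cos φ cos δ sin H₀ = 1.7500×0.62388×0.21794 + 0.78152×0.97596×0.98398 = 0.237945 + 0.750513 = 0.988458.
Q̄ = (S₀/π) × [bracket] = (589/π) × 0.988458 = 185.32 W/m².
— Configuration B (φ=+63.2°):
Solar declination: sin δ = sin ε · sin λ_s = sin 25.19° × sin 82.8° = 0.42227, so δ = +24.978°.
cos H₀ = −tan(+63.2°) tan(+24.978°) = -0.9222, H₀ = 2.7445 rad.
Bracket: H₀ sin φ sin δ + cos φ cos δ sin H₀ = 2.7445×0.89259×0.42227 + 0.45088×0.90647×0.38673 = 1.034440 + 0.158060 = 1.192500.
Q̄ = (S₀/π) × [bracket] = (589/π) × 1.192500 = 223.58 W/m².
Ratio Q̄_A / Q̄_B = 185.32 / 223.58 = 0.8289.

Q̄_A / Q̄_B ≈ 0.829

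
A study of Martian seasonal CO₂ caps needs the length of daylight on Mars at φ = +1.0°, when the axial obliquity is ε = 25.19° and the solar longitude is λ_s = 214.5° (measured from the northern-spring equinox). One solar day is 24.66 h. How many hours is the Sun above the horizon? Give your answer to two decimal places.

12.30 h

Solar declination: sin δ = sin ε · sin λ_s = sin 25.19° × sin 214.5° = -0.24107, so δ = -13.950°.
cos H₀ = −tan φ · tan δ = −tan(+1.0°) × tan(-13.950°) = 0.0043, so H₀ = 1.5665 rad = 89.75°.
Daylight = 2H₀/(2π) × 24.66 h = (1.5665/π) × 24.66 = 12.30 h.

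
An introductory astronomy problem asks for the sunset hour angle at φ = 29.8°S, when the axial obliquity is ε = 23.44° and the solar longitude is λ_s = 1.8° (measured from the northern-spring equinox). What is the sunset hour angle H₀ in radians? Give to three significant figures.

Solar declination: sin δ = sin ε · sin λ_s = sin 23.44° × sin 1.8° = 0.01249, so δ = +0.716°.
cos H₀ = −tan φ · tan δ = −tan(-29.8°) × tan(+0.716°) = 0.0072, so H₀ = 1.5636 rad = 89.59°.

H₀ = 1.56 rad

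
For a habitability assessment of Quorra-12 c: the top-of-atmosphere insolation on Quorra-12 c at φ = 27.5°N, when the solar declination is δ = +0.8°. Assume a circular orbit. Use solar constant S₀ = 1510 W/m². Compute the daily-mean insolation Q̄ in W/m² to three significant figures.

Q̄ ≈ 431 W/m²

cos H₀ = −tan(+27.5°) tan(+0.800°) = -0.0073, H₀ = 1.5781 rad.
Bracket: H₀ sin φ sin δ + cos φ cos δ sin H₀ = 1.5781×0.46175×0.01396 + 0.88701×0.99990×0.99997 = 0.010172 + 0.886895 = 0.897067.
Q̄ = (S₀/π) × [bracket] = (1510/π) × 0.897067 = 431.2 W/m².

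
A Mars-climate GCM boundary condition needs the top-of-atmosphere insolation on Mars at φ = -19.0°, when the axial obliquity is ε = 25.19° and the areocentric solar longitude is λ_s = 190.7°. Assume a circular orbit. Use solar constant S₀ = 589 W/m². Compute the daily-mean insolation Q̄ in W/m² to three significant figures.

Q̄ ≈ 184 W/m²

sin δ = sin 25.19° × sin 190.7° = -0.07902, so δ = -4.532°.
cos H₀ = −tan(-19.0°) tan(-4.532°) = -0.0273, H₀ = 1.5981 rad.
Bracket: H₀ sin φ sin δ + cos φ cos δ sin H₀ = 1.5981×-0.32557×-0.07902 + 0.94552×0.99687×0.99963 = 0.041114 + 0.942212 = 0.983326.
Q̄ = (S₀/π) × [bracket] = (589/π) × 0.983326 = 184.4 W/m².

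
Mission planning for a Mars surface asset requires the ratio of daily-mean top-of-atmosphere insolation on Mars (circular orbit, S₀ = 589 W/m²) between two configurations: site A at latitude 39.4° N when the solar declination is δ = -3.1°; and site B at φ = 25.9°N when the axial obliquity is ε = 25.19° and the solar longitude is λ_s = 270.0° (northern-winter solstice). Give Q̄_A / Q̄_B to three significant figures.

— Configuration A (φ=+39.4°):
cos H₀ = −tan(+39.4°) tan(-3.100°) = 0.0445, H₀ = 1.5263 rad.
Bracket: H₀ sin φ sin δ + cos φ cos δ sin H₀ = 1.5263×0.63473×-0.05408 + 0.77273×0.99854×0.99901 = -0.052392 + 0.770838 = 0.718446.
Q̄ = (S₀/π) × [bracket] = (589/π) × 0.718446 = 134.70 W/m².
— Configuration B (φ=+25.9°):
Solar declination: sin δ = sin ε · sin λ_s = sin 25.19° × sin 270.0° = -0.42562, so δ = -25.190°.
cos H₀ = −tan(+25.9°) tan(-25.190°) = 0.2284, H₀ = 1.3404 rad.
Bracket: H₀ sin φ sin δ + cos φ cos δ sin H₀ = 1.3404×0.43680×-0.42562 + 0.89956×0.90490×0.97357 = -0.249195 + 0.792498 = 0.543303.
Q̄ = (S₀/π) × [bracket] = (589/π) × 0.543303 = 101.86 W/m².
Ratio Q̄_A / Q̄_B = 134.70 / 101.86 = 1.322.

Q̄_A / Q̄_B ≈ 1.32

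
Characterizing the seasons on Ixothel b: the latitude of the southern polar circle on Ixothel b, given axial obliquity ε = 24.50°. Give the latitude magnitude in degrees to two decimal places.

The polar circle is the lowest latitude that experiences at least one full rotation of continuous darkness at the northern-summer solstice; it lies at |ϕ| = 90° − ε = 90° − 24.50° = 65.50°.

65.50°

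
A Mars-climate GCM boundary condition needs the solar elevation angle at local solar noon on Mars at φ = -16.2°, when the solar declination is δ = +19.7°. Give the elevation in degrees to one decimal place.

At local noon the hour angle is zero, so the zenith angle equals |φ − δ| = |-16.2° − (+19.700°)| = 35.900°.
Elevation = 90° − 35.900° = 54.1°.

54.1°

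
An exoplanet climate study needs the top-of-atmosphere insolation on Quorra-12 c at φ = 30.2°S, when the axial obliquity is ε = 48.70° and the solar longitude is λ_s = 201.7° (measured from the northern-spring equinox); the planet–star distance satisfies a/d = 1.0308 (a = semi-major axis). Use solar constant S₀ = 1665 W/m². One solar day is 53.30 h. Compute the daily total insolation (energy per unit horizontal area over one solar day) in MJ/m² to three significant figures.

Solar declination: sin δ = sin ε · sin λ_s = sin 48.70° × sin 201.7° = -0.27778, so δ = -16.128°.
cos H₀ = −tan(-30.2°) tan(-16.128°) = -0.1683, H₀ = 1.7399 rad.
Bracket: H₀ sin φ sin δ + cos φ cos δ sin H₀ = 1.7399×-0.50302×-0.27778 + 0.86427×0.96065×0.98574 = 0.243114 + 0.818421 = 1.061535.
Inverse-square distance factor (a/d)² = 1.0308² = 1.062549.
Q̄ = (S₀/π) × 1.062549 × [bracket] = (1665/π) × 1.062549 × 1.061535 = 597.79 W/m².
Daily total = Q̄ × 53.30 h × 3600 s/h = 597.79 × 53.30 × 3600 / 10⁶ = 114.7 MJ/m².

115 MJ/m²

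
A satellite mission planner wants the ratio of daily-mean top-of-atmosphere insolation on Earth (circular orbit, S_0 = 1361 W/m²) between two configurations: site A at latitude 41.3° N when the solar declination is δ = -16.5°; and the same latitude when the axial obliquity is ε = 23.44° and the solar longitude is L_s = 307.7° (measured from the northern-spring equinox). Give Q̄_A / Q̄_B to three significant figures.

Q̄_A / Q̄_B ≈ 1.08

— Configuration A (ϕ=+41.3°):
cos h₀ = −tan(+41.3°) tan(-16.500°) = 0.2602, h₀ = 1.3075 rad.
Bracket: h₀ sin ϕ sin δ + cos ϕ cos δ sin h₀ = 1.3075×0.66000×-0.28402 + 0.75126×0.95882×0.96555 = -0.245095 + 0.695508 = 0.450413.
Q̄ = (S_0/π) × [bracket] = (1361/π) × 0.450413 = 195.13 W/m².
— Configuration B (ϕ=+41.3°):
Solar declination: sin δ = sin ε · sin L_s = sin 23.44° × sin 307.7° = -0.31474, so δ = -18.345°.
cos h₀ = −tan(+41.3°) tan(-18.345°) = 0.2913, h₀ = 1.2752 rad.
Bracket: h₀ sin ϕ sin δ + cos ϕ cos δ sin h₀ = 1.2752×0.66000×-0.31474 + 0.75126×0.94918×0.95663 = -0.264895 + 0.682155 = 0.417260.
Q̄ = (S_0/π) × [bracket] = (1361/π) × 0.417260 = 180.77 W/m².
Ratio Q̄_A / Q̄_B = 195.13 / 180.77 = 1.079.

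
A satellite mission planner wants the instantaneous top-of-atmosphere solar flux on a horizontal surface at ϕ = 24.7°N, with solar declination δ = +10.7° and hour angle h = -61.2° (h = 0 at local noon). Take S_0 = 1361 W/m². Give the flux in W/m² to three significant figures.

691 W/m²

cos θ_z = sin ϕ sin δ + cos ϕ cos δ cos h = 0.077584 + 0.430067 = 0.507651.
Flux = S_0 · cos θ_z = 1361 × 0.507651 = 690.9 W/m².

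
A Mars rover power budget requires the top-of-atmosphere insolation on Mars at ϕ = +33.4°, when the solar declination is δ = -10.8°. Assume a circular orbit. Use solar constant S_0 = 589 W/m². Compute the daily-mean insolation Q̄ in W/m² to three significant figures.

cos h₀ = −tan(+33.4°) tan(-10.800°) = 0.1258, h₀ = 1.4447 rad.
Bracket: h₀ sin ϕ sin δ + cos ϕ cos δ sin h₀ = 1.4447×0.55048×-0.18738 + 0.83485×0.98229×0.99206 = -0.149019 + 0.813553 = 0.664534.
Q̄ = (S_0/π) × [bracket] = (589/π) × 0.664534 = 124.6 W/m².

Q̄ ≈ 125 W/m²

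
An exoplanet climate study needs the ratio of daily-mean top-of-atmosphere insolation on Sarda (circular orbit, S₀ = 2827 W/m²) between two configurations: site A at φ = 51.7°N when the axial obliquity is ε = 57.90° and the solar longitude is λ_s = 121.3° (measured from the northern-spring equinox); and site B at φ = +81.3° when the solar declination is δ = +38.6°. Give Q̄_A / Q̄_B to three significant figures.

— Configuration A (φ=+51.7°):
Solar declination: sin δ = sin ε · sin λ_s = sin 57.90° × sin 121.3° = 0.72383, so δ = +46.372°.
cos H₀ = −tan(+51.7°) tan(+46.372°) = -1.3283 ≤ −1 ⇒ polar day, H₀ = π.
Bracket: H₀ sin φ sin δ + cos φ cos δ sin H₀ = 3.1416×0.78478×0.72383 + 0.61978×0.68998×0.00000 = 1.784577 + 0.000000 = 1.784577.
Q̄ = (S₀/π) × [bracket] = (2827/π) × 1.784577 = 1605.9 W/m².
— Configuration B (φ=+81.3°):
cos H₀ = −tan(+81.3°) tan(+38.600°) = -5.2168 ≤ −1 ⇒ polar day, H₀ = π.
Bracket: H₀ sin φ sin δ + cos φ cos δ sin H₀ = 3.1416×0.98849×0.62388 + 0.15126×0.78152×0.00000 = 1.937422 + 0.000000 = 1.937422.
Q̄ = (S₀/π) × [bracket] = (2827/π) × 1.937422 = 1743.4 W/m².
Ratio Q̄_A / Q̄_B = 1605.9 / 1743.4 = 0.9211.

Q̄_A / Q̄_B ≈ 0.921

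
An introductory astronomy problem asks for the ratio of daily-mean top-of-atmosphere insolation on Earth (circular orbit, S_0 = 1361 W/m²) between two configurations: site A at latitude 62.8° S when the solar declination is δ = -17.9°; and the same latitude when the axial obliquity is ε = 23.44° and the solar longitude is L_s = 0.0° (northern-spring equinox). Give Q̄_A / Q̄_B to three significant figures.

— Configuration A (ϕ=-62.8°):
cos h₀ = −tan(-62.8°) tan(-17.900°) = -0.6285, h₀ = 2.2504 rad.
Bracket: h₀ sin ϕ sin δ + cos ϕ cos δ sin h₀ = 2.2504×-0.88942×-0.30736 + 0.45710×0.95159×0.77783 = 0.615197 + 0.338334 = 0.953531.
Q̄ = (S_0/π) × [bracket] = (1361/π) × 0.953531 = 413.09 W/m².
— Configuration B (ϕ=-62.8°):
Solar declination: sin δ = sin ε · sin L_s = sin 23.44° × sin 0.0° = 0.00000, so δ = +0.000°.
cos h₀ = −tan(-62.8°) tan(+0.000°) = 0.0000, h₀ = 1.5708 rad.
Bracket: h₀ sin ϕ sin δ + cos ϕ cos δ sin h₀ = 1.5708×-0.88942×0.00000 + 0.45710×1.00000×1.00000 = -0.000000 + 0.457100 = 0.457100.
Q̄ = (S_0/π) × [bracket] = (1361/π) × 0.457100 = 198.02 W/m².
Ratio Q̄_A / Q̄_B = 413.09 / 198.02 = 2.086.

Q̄_A / Q̄_B ≈ 2.09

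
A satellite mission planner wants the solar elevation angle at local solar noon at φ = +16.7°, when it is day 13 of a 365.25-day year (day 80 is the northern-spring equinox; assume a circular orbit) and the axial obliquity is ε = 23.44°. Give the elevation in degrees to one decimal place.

Solar longitude: λ_s = 360° × (13 − 80)/365.25 = -66.037°, i.e. -66.037° + 360° = 293.963°.
sin δ = sin 23.44° × sin 293.963° = -0.36350, so δ = -21.315°.
At local noon the hour angle is zero, so the zenith angle equals |φ − δ| = |+16.7° − (-21.315°)| = 38.015°.
Elevation = 90° − 38.015° = 52.0°.

52.0°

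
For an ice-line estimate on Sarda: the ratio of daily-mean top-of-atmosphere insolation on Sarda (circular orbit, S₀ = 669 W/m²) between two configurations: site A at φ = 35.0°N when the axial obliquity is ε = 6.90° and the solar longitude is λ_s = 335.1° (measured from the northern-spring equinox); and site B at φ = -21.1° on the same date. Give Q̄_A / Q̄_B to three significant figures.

— Configuration A (φ=+35.0°):
Solar declination: sin δ = sin ε · sin λ_s = sin 6.90° × sin 335.1° = -0.05058, so δ = -2.899°.
cos H₀ = −tan(+35.0°) tan(-2.899°) = 0.0355, H₀ = 1.5353 rad.
Bracket: H₀ sin φ sin δ + cos φ cos δ sin H₀ = 1.5353×0.57358×-0.05058 + 0.81915×0.99872×0.99937 = -0.044542 + 0.817586 = 0.773044.
Q̄ = (S₀/π) × [bracket] = (669/π) × 0.773044 = 164.62 W/m².
— Configuration B (φ=-21.1°):
cos H₀ = −tan(-21.1°) tan(-2.899°) = -0.0195, H₀ = 1.5903 rad.
Bracket: H₀ sin φ sin δ + cos φ cos δ sin H₀ = 1.5903×-0.36000×-0.05058 + 0.93295×0.99872×0.99981 = 0.028957 + 0.931579 = 0.960536.
Q̄ = (S₀/π) × [bracket] = (669/π) × 0.960536 = 204.55 W/m².
Ratio Q̄_A / Q̄_B = 164.62 / 204.55 = 0.8048.

Q̄_A / Q̄_B ≈ 0.805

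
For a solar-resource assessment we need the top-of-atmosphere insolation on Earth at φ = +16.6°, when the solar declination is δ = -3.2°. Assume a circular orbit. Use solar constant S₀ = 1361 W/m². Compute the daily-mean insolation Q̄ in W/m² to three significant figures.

cos H₀ = −tan(+16.6°) tan(-3.200°) = 0.0167, H₀ = 1.5541 rad.
Bracket: H₀ sin φ sin δ + cos φ cos δ sin H₀ = 1.5541×0.28569×-0.05582 + 0.95832×0.99844×0.99986 = -0.024784 + 0.956691 = 0.931907.
Q̄ = (S₀/π) × [bracket] = (1361/π) × 0.931907 = 403.7 W/m².

Q̄ ≈ 404 W/m²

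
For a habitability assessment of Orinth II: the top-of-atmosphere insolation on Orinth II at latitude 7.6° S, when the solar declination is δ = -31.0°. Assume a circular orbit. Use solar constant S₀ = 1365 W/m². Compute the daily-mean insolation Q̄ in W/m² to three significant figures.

cos H₀ = −tan(-7.6°) tan(-31.000°) = -0.0802, H₀ = 1.6511 rad.
Bracket: H₀ sin φ sin δ + cos φ cos δ sin H₀ = 1.6511×-0.13226×-0.51504 + 0.99122×0.85717×0.99678 = 0.112472 + 0.846908 = 0.959380.
Q̄ = (S₀/π) × [bracket] = (1365/π) × 0.959380 = 416.8 W/m².

Q̄ ≈ 417 W/m²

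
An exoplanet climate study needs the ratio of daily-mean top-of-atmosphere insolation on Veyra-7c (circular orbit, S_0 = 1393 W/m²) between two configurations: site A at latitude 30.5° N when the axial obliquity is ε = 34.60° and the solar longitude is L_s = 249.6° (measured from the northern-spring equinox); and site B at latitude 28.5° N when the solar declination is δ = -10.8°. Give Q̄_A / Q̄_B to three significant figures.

Q̄_A / Q̄_B ≈ 0.489

— Configuration A (ϕ=+30.5°):
Solar declination: sin δ = sin ε · sin L_s = sin 34.60° × sin 249.6° = -0.53223, so δ = -32.156°.
cos h₀ = −tan(+30.5°) tan(-32.156°) = 0.3703, h₀ = 1.1915 rad.
Bracket: h₀ sin ϕ sin δ + cos ϕ cos δ sin h₀ = 1.1915×0.50754×-0.53223 + 0.86163×0.84660×0.92891 = -0.321858 + 0.677599 = 0.355741.
Q̄ = (S_0/π) × [bracket] = (1393/π) × 0.355741 = 157.74 W/m².
— Configuration B (ϕ=+28.5°):
cos h₀ = −tan(+28.5°) tan(-10.800°) = 0.1036, h₀ = 1.4670 rad.
Bracket: h₀ sin ϕ sin δ + cos ϕ cos δ sin h₀ = 1.4670×0.47716×-0.18738 + 0.87882×0.98229×0.99462 = -0.131165 + 0.858612 = 0.727447.
Q̄ = (S_0/π) × [bracket] = (1393/π) × 0.727447 = 322.55 W/m².
Ratio Q̄_A / Q̄_B = 157.74 / 322.55 = 0.4890.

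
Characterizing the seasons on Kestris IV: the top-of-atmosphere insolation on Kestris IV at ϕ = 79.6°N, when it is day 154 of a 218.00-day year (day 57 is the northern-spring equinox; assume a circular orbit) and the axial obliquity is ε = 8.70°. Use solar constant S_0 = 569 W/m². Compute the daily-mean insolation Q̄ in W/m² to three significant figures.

Q̄ ≈ 48.3 W/m²

Solar longitude: L_s = 360° × (154 − 57)/218.00 = 160.183°.
sin δ = sin 8.70° × sin 160.183° = 0.05128, so δ = +2.939°.
cos h₀ = −tan(+79.6°) tan(+2.939°) = -0.2798, h₀ = 1.8543 rad.
Bracket: h₀ sin ϕ sin δ + cos ϕ cos δ sin h₀ = 1.8543×0.98357×0.05128 + 0.18052×0.99868×0.96007 = 0.093526 + 0.173083 = 0.266609.
Q̄ = (S_0/π) × [bracket] = (569/π) × 0.266609 = 48.29 W/m².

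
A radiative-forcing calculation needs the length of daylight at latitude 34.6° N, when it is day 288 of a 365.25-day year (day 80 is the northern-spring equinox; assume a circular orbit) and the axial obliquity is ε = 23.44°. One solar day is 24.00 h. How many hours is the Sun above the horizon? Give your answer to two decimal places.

11.10 h

Solar longitude: L_s = 360° × (288 − 80)/365.25 = 205.010°.
sin δ = sin 23.44° × sin 205.010° = -0.16818, so δ = -9.682°.
cos h₀ = −tan ϕ · tan δ = −tan(+34.6°) × tan(-9.682°) = 0.1177, so h₀ = 1.4528 rad = 83.24°.
Daylight = 2h₀/(2π) × 24.00 h = (1.4528/π) × 24.00 = 11.10 h.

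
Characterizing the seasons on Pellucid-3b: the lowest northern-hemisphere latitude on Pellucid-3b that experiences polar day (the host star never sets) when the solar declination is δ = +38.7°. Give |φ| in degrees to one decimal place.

Polar day requires cos H₀ = −tan φ tan δ ≤ −1, i.e. tan φ tan δ ≥ 1.
The boundary is |tan φ| · |tan δ| = 1, so |φ| = 90° − |δ| = 90° − 38.7° = 51.3° in the northern hemisphere.

|φ| = 51.3°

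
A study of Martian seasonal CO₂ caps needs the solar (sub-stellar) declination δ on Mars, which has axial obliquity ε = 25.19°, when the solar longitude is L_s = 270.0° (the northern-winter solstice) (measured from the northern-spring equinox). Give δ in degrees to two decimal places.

sin δ = sin ε · sin L_s = sin 25.19° × sin 270.0° = -0.425621.
δ = arcsin(-0.425621) = -25.19°.

δ = -25.19°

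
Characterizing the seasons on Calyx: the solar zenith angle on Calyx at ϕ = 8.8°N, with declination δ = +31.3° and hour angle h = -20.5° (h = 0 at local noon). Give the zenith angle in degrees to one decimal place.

θ_z = 29.5°

cos θ_z = sin ϕ sin δ + cos ϕ cos δ cos h = 0.079479 + 0.790926 = 0.870405.
θ_z = arccos(0.870405) = 29.5°.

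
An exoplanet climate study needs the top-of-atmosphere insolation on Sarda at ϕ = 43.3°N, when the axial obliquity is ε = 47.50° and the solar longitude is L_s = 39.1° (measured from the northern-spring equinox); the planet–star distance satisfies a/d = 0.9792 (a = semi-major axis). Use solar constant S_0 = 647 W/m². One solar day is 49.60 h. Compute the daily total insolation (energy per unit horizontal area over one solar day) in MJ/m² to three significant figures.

43.2 MJ/m²

Solar declination: sin δ = sin ε · sin L_s = sin 47.50° × sin 39.1° = 0.46498, so δ = +27.709°.
cos h₀ = −tan(+43.3°) tan(+27.709°) = -0.4949, h₀ = 2.0886 rad.
Bracket: h₀ sin ϕ sin δ + cos ϕ cos δ sin h₀ = 2.0886×0.68582×0.46498 + 0.72777×0.88532×0.86893 = 0.666039 + 0.559860 = 1.225899.
Inverse-square distance factor (a/d)² = 0.9792² = 0.958833.
Q̄ = (S_0/π) × 0.958833 × [bracket] = (647/π) × 0.958833 × 1.225899 = 242.08 W/m².
Daily total = Q̄ × 49.60 h × 3600 s/h = 242.08 × 49.60 × 3600 / 10⁶ = 43.23 MJ/m².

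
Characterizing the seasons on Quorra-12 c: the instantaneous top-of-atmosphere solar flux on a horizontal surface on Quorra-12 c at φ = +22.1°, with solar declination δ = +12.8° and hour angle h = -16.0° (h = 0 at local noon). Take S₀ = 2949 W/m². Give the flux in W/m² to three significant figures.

cos θ_z = sin φ sin δ + cos φ cos δ cos h = 0.083352 + 0.868504 = 0.951856.
Flux = S₀ · cos θ_z = 2949 × 0.951856 = 2807 W/m².

2.81e+03 W/m²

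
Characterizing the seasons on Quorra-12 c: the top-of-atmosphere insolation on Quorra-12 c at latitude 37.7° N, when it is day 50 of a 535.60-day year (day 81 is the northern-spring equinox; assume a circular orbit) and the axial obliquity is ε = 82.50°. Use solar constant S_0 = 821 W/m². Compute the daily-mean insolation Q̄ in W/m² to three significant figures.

Q̄ ≈ 113 W/m²

Solar longitude: L_s = 360° × (50 − 81)/535.60 = -20.836°, i.e. -20.836° + 360° = 339.164°.
sin δ = sin 82.50° × sin 339.164° = -0.35266, so δ = -20.650°.
cos h₀ = −tan(+37.7°) tan(-20.650°) = 0.2913, h₀ = 1.2752 rad.
Bracket: h₀ sin ϕ sin δ + cos ϕ cos δ sin h₀ = 1.2752×0.61153×-0.35266 + 0.79122×0.93575×0.95664 = -0.275012 + 0.708281 = 0.433269.
Q̄ = (S_0/π) × [bracket] = (821/π) × 0.433269 = 113.2 W/m².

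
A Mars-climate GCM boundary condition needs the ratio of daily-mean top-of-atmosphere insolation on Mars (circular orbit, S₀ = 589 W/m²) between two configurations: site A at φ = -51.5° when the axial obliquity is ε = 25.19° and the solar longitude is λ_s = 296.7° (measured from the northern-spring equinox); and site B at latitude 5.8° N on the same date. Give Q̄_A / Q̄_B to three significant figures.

— Configuration A (φ=-51.5°):
Solar declination: sin δ = sin ε · sin λ_s = sin 25.19° × sin 296.7° = -0.38024, so δ = -22.348°.
cos H₀ = −tan(-51.5°) tan(-22.348°) = -0.5168, H₀ = 2.1140 rad.
Bracket: H₀ sin φ sin δ + cos φ cos δ sin H₀ = 2.1140×-0.78261×-0.38024 + 0.62251×0.92489×0.85608 = 0.629083 + 0.492891 = 1.121974.
Q̄ = (S₀/π) × [bracket] = (589/π) × 1.121974 = 210.35 W/m².
— Configuration B (φ=+5.8°):
cos H₀ = −tan(+5.8°) tan(-22.348°) = 0.0418, H₀ = 1.5290 rad.
Bracket: H₀ sin φ sin δ + cos φ cos δ sin H₀ = 1.5290×0.10106×-0.38024 + 0.99488×0.92489×0.99913 = -0.058755 + 0.919354 = 0.860599.
Q̄ = (S₀/π) × [bracket] = (589/π) × 0.860599 = 161.35 W/m².
Ratio Q̄_A / Q̄_B = 210.35 / 161.35 = 1.304.

Q̄_A / Q̄_B ≈ 1.30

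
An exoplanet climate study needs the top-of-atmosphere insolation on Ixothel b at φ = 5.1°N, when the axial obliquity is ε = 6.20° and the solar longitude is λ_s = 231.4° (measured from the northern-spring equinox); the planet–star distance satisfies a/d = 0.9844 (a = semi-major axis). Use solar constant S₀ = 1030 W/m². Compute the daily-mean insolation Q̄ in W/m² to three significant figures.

Solar declination: sin δ = sin ε · sin λ_s = sin 6.20° × sin 231.4° = -0.08440, so δ = -4.842°.
cos H₀ = −tan(+5.1°) tan(-4.842°) = 0.0076, H₀ = 1.5632 rad.
Bracket: H₀ sin φ sin δ + cos φ cos δ sin H₀ = 1.5632×0.08889×-0.08440 + 0.99604×0.99643×0.99997 = -0.011728 + 0.992454 = 0.980726.
Inverse-square distance factor (a/d)² = 0.9844² = 0.969043.
Q̄ = (S₀/π) × 0.969043 × [bracket] = (1030/π) × 0.969043 × 0.980726 = 311.6 W/m².

Q̄ ≈ 312 W/m²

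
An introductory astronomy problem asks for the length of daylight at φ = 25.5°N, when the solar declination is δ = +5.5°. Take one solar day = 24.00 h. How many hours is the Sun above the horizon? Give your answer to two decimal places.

cos H₀ = −tan φ · tan δ = −tan(+25.5°) × tan(+5.500°) = -0.0459, so H₀ = 1.6167 rad = 92.63°.
Daylight = 2H₀/(2π) × 24.00 h = (1.6167/π) × 24.00 = 12.35 h.

12.35 h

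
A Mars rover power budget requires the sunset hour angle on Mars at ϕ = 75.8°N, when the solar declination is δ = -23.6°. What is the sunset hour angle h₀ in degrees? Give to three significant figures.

cos h₀ = −tan ϕ · tan δ = 1.7266 ≥ 1, so the Sun never rises (polar night) and h₀ = 0.

h₀ = 0.00°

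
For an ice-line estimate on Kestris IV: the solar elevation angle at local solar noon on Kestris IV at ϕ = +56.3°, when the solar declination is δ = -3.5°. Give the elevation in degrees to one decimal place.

30.2°

At local noon the hour angle is zero, so the zenith angle equals |ϕ − δ| = |+56.3° − (-3.500°)| = 59.800°.
Elevation = 90° − 59.800° = 30.2°.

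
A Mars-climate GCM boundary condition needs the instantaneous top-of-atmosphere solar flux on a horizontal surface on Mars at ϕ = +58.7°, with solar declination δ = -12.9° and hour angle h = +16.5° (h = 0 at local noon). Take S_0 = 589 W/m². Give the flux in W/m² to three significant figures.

174 W/m²

cos θ_z = sin ϕ sin δ + cos ϕ cos δ cos h = -0.190758 + 0.485553 = 0.294795.
Flux = S_0 · cos θ_z = 589 × 0.294795 = 173.6 W/m².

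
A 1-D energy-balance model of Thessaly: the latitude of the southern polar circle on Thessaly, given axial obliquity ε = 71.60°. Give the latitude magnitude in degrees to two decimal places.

18.40°

The polar circle is the lowest latitude that experiences at least one full rotation of continuous darkness at the northern-summer solstice; it lies at |φ| = 90° − ε = 90° − 71.60° = 18.40°.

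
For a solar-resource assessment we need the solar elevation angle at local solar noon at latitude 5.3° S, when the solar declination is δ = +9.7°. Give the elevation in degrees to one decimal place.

At local noon the hour angle is zero, so the zenith angle equals |φ − δ| = |-5.3° − (+9.700°)| = 15.000°.
Elevation = 90° − 15.000° = 75.0°.

75.0°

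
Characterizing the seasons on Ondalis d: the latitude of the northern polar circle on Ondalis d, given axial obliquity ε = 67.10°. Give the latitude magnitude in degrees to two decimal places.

22.90°

The polar circle is the lowest latitude that experiences at least one full rotation of continuous daylight at the northern-summer solstice; it lies at |ϕ| = 90° − ε = 90° − 67.10° = 22.90°.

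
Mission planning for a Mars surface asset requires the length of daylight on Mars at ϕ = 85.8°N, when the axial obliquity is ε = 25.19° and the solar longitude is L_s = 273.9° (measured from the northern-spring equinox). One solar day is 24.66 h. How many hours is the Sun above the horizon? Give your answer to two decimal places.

0.00 h

Solar declination: sin δ = sin ε · sin L_s = sin 25.19° × sin 273.9° = -0.42464, so δ = -25.128°.
cos h₀ = −tan ϕ · tan δ = 6.3869 ≥ 1, so the Sun never rises (polar night) and h₀ = 0.
Daylight = 2h₀/(2π) × 24.66 h = (0.0000/π) × 24.66 = 0.00 h.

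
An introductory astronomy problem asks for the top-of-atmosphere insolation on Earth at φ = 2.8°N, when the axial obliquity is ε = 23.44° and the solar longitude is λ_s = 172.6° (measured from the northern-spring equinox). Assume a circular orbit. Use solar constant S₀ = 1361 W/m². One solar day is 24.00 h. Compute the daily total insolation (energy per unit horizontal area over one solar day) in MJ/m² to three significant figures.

Solar declination: sin δ = sin ε · sin λ_s = sin 23.44° × sin 172.6° = 0.05123, so δ = +2.937°.
cos H₀ = −tan(+2.8°) tan(+2.937°) = -0.0025, H₀ = 1.5733 rad.
Bracket: H₀ sin φ sin δ + cos φ cos δ sin H₀ = 1.5733×0.04885×0.05123 + 0.99881×0.99869×1.00000 = 0.003937 + 0.997502 = 1.001439.
Q̄ = (S₀/π) × [bracket] = (1361/π) × 1.001439 = 433.84 W/m².
Daily total = Q̄ × 24.00 h × 3600 s/h = 433.84 × 24.00 × 3600 / 10⁶ = 37.48 MJ/m².

37.5 MJ/m²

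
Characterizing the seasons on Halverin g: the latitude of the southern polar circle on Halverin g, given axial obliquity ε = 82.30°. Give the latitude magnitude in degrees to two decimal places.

7.70°

The polar circle is the lowest latitude that experiences at least one full rotation of continuous darkness at the northern-summer solstice; it lies at |ϕ| = 90° − ε = 90° − 82.30° = 7.70°.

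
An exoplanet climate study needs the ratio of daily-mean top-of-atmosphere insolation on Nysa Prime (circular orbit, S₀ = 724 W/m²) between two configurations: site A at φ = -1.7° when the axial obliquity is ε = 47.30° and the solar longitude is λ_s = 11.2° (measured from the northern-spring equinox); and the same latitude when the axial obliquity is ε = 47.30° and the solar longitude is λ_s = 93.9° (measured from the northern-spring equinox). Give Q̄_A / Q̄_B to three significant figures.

— Configuration A (φ=-1.7°):
Solar declination: sin δ = sin ε · sin λ_s = sin 47.30° × sin 11.2° = 0.14275, so δ = +8.207°.
cos H₀ = −tan(-1.7°) tan(+8.207°) = 0.0043, H₀ = 1.5665 rad.
Bracket: H₀ sin φ sin δ + cos φ cos δ sin H₀ = 1.5665×-0.02967×0.14275 + 0.99956×0.98976×0.99999 = -0.006635 + 0.989315 = 0.982680.
Q̄ = (S₀/π) × [bracket] = (724/π) × 0.982680 = 226.46 W/m².
— Configuration B (φ=-1.7°):
Solar declination: sin δ = sin ε · sin λ_s = sin 47.30° × sin 93.9° = 0.73321, so δ = +47.156°.
cos H₀ = −tan(-1.7°) tan(+47.156°) = 0.0320, H₀ = 1.5388 rad.
Bracket: H₀ sin φ sin δ + cos φ cos δ sin H₀ = 1.5388×-0.02967×0.73321 + 0.99956×0.68000×0.99949 = -0.033476 + 0.679354 = 0.645878.
Q̄ = (S₀/π) × [bracket] = (724/π) × 0.645878 = 148.85 W/m².
Ratio Q̄_A / Q̄_B = 226.46 / 148.85 = 1.521.

Q̄_A / Q̄_B ≈ 1.52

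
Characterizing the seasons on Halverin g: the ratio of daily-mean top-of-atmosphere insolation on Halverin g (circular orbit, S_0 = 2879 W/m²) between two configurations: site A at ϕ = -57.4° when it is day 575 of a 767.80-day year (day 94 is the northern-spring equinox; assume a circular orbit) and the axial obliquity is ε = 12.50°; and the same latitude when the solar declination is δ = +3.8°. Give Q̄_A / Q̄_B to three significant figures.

Q̄_A / Q̄_B ≈ 1.66

— Configuration A (ϕ=-57.4°):
Solar longitude: L_s = 360° × (575 − 94)/767.80 = 225.527°.
sin δ = sin 12.50° × sin 225.527° = -0.15445, so δ = -8.885°.
cos h₀ = −tan(-57.4°) tan(-8.885°) = -0.2444, h₀ = 1.8177 rad.
Bracket: h₀ sin ϕ sin δ + cos ϕ cos δ sin h₀ = 1.8177×-0.84245×-0.15445 + 0.53877×0.98800×0.96967 = 0.236513 + 0.516160 = 0.752673.
Q̄ = (S_0/π) × [bracket] = (2879/π) × 0.752673 = 689.76 W/m².
— Configuration B (ϕ=-57.4°):
cos h₀ = −tan(-57.4°) tan(+3.800°) = 0.1039, h₀ = 1.4668 rad.
Bracket: h₀ sin ϕ sin δ + cos ϕ cos δ sin h₀ = 1.4668×-0.84245×0.06627 + 0.53877×0.99780×0.99459 = -0.081890 + 0.534676 = 0.452786.
Q̄ = (S_0/π) × [bracket] = (2879/π) × 0.452786 = 414.94 W/m².
Ratio Q̄_A / Q̄_B = 689.76 / 414.94 = 1.662.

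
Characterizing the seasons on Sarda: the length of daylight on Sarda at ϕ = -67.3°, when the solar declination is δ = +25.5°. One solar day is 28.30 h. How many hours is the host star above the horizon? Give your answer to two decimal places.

0.00 h

cos h₀ = −tan ϕ · tan δ = 1.1402 ≥ 1, so the host star never rises (polar night) and h₀ = 0.
Daylight = 2h₀/(2π) × 28.30 h = (0.0000/π) × 28.30 = 0.00 h.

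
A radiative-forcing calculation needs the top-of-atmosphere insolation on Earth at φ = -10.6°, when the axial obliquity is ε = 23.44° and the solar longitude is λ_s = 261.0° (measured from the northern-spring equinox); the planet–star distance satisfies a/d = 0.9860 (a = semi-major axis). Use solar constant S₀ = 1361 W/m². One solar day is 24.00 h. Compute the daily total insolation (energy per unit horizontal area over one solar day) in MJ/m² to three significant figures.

37.1 MJ/m²

Solar declination: sin δ = sin ε · sin λ_s = sin 23.44° × sin 261.0° = -0.39289, so δ = -23.135°.
cos H₀ = −tan(-10.6°) tan(-23.135°) = -0.0800, H₀ = 1.6508 rad.
Bracket: H₀ sin φ sin δ + cos φ cos δ sin H₀ = 1.6508×-0.18395×-0.39289 + 0.98294×0.91959×0.99680 = 0.119307 + 0.901009 = 1.020316.
Inverse-square distance factor (a/d)² = 0.9860² = 0.972196.
Q̄ = (S₀/π) × 0.972196 × [bracket] = (1361/π) × 0.972196 × 1.020316 = 429.73 W/m².
Daily total = Q̄ × 24.00 h × 3600 s/h = 429.73 × 24.00 × 3600 / 10⁶ = 37.13 MJ/m².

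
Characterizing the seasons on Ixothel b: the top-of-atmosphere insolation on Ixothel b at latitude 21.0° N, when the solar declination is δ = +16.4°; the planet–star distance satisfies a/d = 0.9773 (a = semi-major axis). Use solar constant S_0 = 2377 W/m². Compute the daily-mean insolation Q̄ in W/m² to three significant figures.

Q̄ ≈ 766 W/m²

cos h₀ = −tan(+21.0°) tan(+16.400°) = -0.1130, h₀ = 1.6840 rad.
Bracket: h₀ sin ϕ sin δ + cos ϕ cos δ sin h₀ = 1.6840×0.35837×0.28234 + 0.93358×0.95931×0.99360 = 0.170391 + 0.889861 = 1.060252.
Inverse-square distance factor (a/d)² = 0.9773² = 0.955115.
Q̄ = (S_0/π) × 0.955115 × [bracket] = (2377/π) × 0.955115 × 1.060252 = 766.2 W/m².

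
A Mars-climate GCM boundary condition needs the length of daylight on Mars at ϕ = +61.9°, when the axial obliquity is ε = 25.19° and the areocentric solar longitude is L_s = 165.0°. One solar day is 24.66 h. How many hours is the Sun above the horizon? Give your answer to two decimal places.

13.97 h

sin δ = sin 25.19° × sin 165.0° = 0.11016, so δ = +6.324°.
cos h₀ = −tan ϕ · tan δ = −tan(+61.9°) × tan(+6.324°) = -0.2076, so h₀ = 1.7799 rad = 101.98°.
Daylight = 2h₀/(2π) × 24.66 h = (1.7799/π) × 24.66 = 13.97 h.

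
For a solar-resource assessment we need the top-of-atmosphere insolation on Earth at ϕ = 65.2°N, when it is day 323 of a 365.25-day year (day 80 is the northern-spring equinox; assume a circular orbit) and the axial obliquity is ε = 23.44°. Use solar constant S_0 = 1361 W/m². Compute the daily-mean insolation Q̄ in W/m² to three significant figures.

Solar longitude: L_s = 360° × (323 − 80)/365.25 = 239.507°.
sin δ = sin 23.44° × sin 239.507° = -0.34277, so δ = -20.046°.
cos h₀ = −tan(+65.2°) tan(-20.046°) = 0.7897, h₀ = 0.6605 rad.
Bracket: h₀ sin ϕ sin δ + cos ϕ cos δ sin h₀ = 0.6605×0.90778×-0.34277 + 0.41945×0.93942×0.61354 = -0.205521 + 0.241759 = 0.036238.
Q̄ = (S_0/π) × [bracket] = (1361/π) × 0.036238 = 15.70 W/m².

Q̄ ≈ 15.7 W/m²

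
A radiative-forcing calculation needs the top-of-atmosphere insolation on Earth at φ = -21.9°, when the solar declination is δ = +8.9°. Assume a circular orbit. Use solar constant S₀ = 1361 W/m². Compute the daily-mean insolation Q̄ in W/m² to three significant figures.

cos H₀ = −tan(-21.9°) tan(+8.900°) = 0.0630, H₀ = 1.5078 rad.
Bracket: H₀ sin φ sin δ + cos φ cos δ sin H₀ = 1.5078×-0.37299×0.15471 + 0.92784×0.98796×0.99802 = -0.087008 + 0.914854 = 0.827846.
Q̄ = (S₀/π) × [bracket] = (1361/π) × 0.827846 = 358.6 W/m².

Q̄ ≈ 359 W/m²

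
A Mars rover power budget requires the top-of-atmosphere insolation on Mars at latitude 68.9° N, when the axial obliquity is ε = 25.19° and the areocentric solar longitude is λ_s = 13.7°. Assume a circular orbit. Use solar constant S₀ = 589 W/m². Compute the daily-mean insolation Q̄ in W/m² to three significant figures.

Q̄ ≈ 97.2 W/m²

sin δ = sin 25.19° × sin 13.7° = 0.10080, so δ = +5.785°.
cos H₀ = −tan(+68.9°) tan(+5.785°) = -0.2626, H₀ = 1.8365 rad.
Bracket: H₀ sin φ sin δ + cos φ cos δ sin H₀ = 1.8365×0.93295×0.10080 + 0.36000×0.99491×0.96491 = 0.172707 + 0.345599 = 0.518306.
Q̄ = (S₀/π) × [bracket] = (589/π) × 0.518306 = 97.17 W/m².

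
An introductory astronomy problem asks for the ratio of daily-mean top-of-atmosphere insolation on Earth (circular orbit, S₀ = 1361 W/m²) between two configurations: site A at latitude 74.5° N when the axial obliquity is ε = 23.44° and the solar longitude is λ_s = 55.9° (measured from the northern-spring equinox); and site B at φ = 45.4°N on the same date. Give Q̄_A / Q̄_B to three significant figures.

— Configuration A (φ=+74.5°):
Solar declination: sin δ = sin ε · sin λ_s = sin 23.44° × sin 55.9° = 0.32939, so δ = +19.232°.
cos H₀ = −tan(+74.5°) tan(+19.232°) = -1.2580 ≤ −1 ⇒ polar day, H₀ = π.
Bracket: H₀ sin φ sin δ + cos φ cos δ sin H₀ = 3.1416×0.96363×0.32939 + 0.26724×0.94419×0.00000 = 0.997176 + 0.000000 = 0.997176.
Q̄ = (S₀/π) × [bracket] = (1361/π) × 0.997176 = 432.00 W/m².
— Configuration B (φ=+45.4°):
cos H₀ = −tan(+45.4°) tan(+19.232°) = -0.3538, H₀ = 1.9324 rad.
Bracket: H₀ sin φ sin δ + cos φ cos δ sin H₀ = 1.9324×0.71203×0.32939 + 0.70215×0.94419×0.93533 = 0.453217 + 0.620089 = 1.073306.
Q̄ = (S₀/π) × [bracket] = (1361/π) × 1.073306 = 464.98 W/m².
Ratio Q̄_A / Q̄_B = 432.00 / 464.98 = 0.9291.

Q̄_A / Q̄_B ≈ 0.929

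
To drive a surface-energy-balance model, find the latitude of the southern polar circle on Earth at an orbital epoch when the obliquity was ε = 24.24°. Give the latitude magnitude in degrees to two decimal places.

The polar circle is the lowest latitude that experiences at least one full rotation of continuous darkness at the northern-summer solstice; it lies at |φ| = 90° − ε = 90° − 24.24° = 65.76°.

65.76°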